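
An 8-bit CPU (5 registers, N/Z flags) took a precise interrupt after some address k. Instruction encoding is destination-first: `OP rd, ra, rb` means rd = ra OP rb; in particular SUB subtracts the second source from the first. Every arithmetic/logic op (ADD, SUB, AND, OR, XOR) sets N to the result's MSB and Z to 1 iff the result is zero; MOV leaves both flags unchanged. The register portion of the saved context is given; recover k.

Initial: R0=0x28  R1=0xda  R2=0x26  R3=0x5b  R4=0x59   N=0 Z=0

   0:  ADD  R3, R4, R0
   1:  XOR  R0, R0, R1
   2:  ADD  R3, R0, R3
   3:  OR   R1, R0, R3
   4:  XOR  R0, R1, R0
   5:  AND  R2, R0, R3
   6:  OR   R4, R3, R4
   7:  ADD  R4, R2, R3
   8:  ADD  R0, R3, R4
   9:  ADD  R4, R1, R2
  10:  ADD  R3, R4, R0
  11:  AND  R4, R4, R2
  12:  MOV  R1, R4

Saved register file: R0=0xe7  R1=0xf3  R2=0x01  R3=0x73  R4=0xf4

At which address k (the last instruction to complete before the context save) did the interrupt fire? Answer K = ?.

after  0: R0=0x28 R1=0xda R2=0x26 R3=0x81 R4=0x59  N=1 Z=0
after  1: R0=0xf2 R1=0xda R2=0x26 R3=0x81 R4=0x59  N=1 Z=0
after  2: R0=0xf2 R1=0xda R2=0x26 R3=0x73 R4=0x59  N=0 Z=0
after  3: R0=0xf2 R1=0xf3 R2=0x26 R3=0x73 R4=0x59  N=1 Z=0
after  4: R0=0x01 R1=0xf3 R2=0x26 R3=0x73 R4=0x59  N=0 Z=0
after  5: R0=0x01 R1=0xf3 R2=0x01 R3=0x73 R4=0x59  N=0 Z=0
after  6: R0=0x01 R1=0xf3 R2=0x01 R3=0x73 R4=0x7b  N=0 Z=0
after  7: R0=0x01 R1=0xf3 R2=0x01 R3=0x73 R4=0x74  N=0 Z=0
after  8: R0=0xe7 R1=0xf3 R2=0x01 R3=0x73 R4=0x74  N=1 Z=0
after  9: R0=0xe7 R1=0xf3 R2=0x01 R3=0x73 R4=0xf4  N=1 Z=0
-- IRQ taken; context saved, return-PC = 10 --

K = 9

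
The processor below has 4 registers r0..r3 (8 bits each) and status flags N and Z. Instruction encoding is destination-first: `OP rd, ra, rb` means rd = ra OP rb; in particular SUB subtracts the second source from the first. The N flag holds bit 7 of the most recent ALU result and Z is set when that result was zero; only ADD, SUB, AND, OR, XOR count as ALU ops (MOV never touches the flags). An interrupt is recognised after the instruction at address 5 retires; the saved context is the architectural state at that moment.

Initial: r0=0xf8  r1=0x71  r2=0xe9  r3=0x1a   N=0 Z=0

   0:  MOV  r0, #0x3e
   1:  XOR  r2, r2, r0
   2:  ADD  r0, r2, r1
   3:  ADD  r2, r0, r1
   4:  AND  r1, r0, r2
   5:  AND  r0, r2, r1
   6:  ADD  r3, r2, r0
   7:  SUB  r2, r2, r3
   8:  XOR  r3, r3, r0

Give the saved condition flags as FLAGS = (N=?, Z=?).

after  0: r0=0x3e r1=0x71 r2=0xe9 r3=0x1a  N=0 Z=0
after  1: r0=0x3e r1=0x71 r2=0xd7 r3=0x1a  N=1 Z=0
after  2: r0=0x48 r1=0x71 r2=0xd7 r3=0x1a  N=0 Z=0
after  3: r0=0x48 r1=0x71 r2=0xb9 r3=0x1a  N=1 Z=0
after  4: r0=0x48 r1=0x08 r2=0xb9 r3=0x1a  N=0 Z=0
after  5: r0=0x08 r1=0x08 r2=0xb9 r3=0x1a  N=0 Z=0
-- IRQ taken; context saved, return-PC = 6 --

FLAGS = (N=0, Z=0)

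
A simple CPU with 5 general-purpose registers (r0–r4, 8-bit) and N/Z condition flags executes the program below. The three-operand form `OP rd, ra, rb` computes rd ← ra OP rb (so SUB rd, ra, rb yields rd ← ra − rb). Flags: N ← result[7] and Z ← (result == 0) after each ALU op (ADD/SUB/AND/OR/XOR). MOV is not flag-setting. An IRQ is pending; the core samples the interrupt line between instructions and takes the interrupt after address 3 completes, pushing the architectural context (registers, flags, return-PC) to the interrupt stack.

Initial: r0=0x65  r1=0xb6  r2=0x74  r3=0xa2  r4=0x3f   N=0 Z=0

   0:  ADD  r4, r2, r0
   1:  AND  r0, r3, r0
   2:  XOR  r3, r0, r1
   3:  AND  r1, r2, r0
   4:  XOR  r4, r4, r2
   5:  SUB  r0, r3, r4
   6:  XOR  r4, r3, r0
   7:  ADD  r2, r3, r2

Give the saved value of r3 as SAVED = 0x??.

after  0: r0=0x65 r1=0xb6 r2=0x74 r3=0xa2 r4=0xd9  N=1 Z=0
after  1: r0=0x20 r1=0xb6 r2=0x74 r3=0xa2 r4=0xd9  N=0 Z=0
after  2: r0=0x20 r1=0xb6 r2=0x74 r3=0x96 r4=0xd9  N=1 Z=0
after  3: r0=0x20 r1=0x20 r2=0x74 r3=0x96 r4=0xd9  N=0 Z=0
-- IRQ taken; context saved, return-PC = 4 --

SAVED = 0x96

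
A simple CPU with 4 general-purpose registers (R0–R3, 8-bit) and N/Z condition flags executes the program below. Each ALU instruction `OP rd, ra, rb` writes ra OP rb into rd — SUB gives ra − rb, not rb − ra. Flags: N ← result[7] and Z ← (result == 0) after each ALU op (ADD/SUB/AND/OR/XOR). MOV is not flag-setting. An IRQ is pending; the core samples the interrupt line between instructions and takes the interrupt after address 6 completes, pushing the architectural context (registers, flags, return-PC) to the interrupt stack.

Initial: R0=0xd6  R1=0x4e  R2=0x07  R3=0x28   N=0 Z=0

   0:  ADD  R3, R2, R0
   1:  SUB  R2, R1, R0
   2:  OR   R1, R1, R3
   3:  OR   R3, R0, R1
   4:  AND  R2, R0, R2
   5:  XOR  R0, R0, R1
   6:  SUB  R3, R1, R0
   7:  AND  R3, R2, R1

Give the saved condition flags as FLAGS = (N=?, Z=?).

FLAGS = (N=1, Z=0)

after  0: R0=0xd6 R1=0x4e R2=0x07 R3=0xdd  N=1 Z=0
after  1: R0=0xd6 R1=0x4e R2=0x78 R3=0xdd  N=0 Z=0
after  2: R0=0xd6 R1=0xdf R2=0x78 R3=0xdd  N=1 Z=0
after  3: R0=0xd6 R1=0xdf R2=0x78 R3=0xdf  N=1 Z=0
after  4: R0=0xd6 R1=0xdf R2=0x50 R3=0xdf  N=0 Z=0
after  5: R0=0x09 R1=0xdf R2=0x50 R3=0xdf  N=0 Z=0
after  6: R0=0x09 R1=0xdf R2=0x50 R3=0xd6  N=1 Z=0
-- IRQ taken; context saved, return-PC = 7 --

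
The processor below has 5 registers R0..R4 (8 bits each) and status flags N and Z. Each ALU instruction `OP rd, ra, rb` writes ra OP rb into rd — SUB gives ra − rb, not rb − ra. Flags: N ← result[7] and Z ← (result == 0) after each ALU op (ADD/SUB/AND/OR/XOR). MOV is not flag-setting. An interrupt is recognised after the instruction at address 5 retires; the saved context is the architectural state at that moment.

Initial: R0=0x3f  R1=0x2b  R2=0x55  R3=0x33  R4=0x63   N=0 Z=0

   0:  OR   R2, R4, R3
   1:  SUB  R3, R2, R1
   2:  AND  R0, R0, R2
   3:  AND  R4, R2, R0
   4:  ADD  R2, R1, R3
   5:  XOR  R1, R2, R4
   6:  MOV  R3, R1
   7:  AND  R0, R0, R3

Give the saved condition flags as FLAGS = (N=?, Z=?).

after  0: R0=0x3f R1=0x2b R2=0x73 R3=0x33 R4=0x63  N=0 Z=0
after  1: R0=0x3f R1=0x2b R2=0x73 R3=0x48 R4=0x63  N=0 Z=0
after  2: R0=0x33 R1=0x2b R2=0x73 R3=0x48 R4=0x63  N=0 Z=0
after  3: R0=0x33 R1=0x2b R2=0x73 R3=0x48 R4=0x33  N=0 Z=0
after  4: R0=0x33 R1=0x2b R2=0x73 R3=0x48 R4=0x33  N=0 Z=0
after  5: R0=0x33 R1=0x40 R2=0x73 R3=0x48 R4=0x33  N=0 Z=0
-- IRQ taken; context saved, return-PC = 6 --

FLAGS = (N=0, Z=0)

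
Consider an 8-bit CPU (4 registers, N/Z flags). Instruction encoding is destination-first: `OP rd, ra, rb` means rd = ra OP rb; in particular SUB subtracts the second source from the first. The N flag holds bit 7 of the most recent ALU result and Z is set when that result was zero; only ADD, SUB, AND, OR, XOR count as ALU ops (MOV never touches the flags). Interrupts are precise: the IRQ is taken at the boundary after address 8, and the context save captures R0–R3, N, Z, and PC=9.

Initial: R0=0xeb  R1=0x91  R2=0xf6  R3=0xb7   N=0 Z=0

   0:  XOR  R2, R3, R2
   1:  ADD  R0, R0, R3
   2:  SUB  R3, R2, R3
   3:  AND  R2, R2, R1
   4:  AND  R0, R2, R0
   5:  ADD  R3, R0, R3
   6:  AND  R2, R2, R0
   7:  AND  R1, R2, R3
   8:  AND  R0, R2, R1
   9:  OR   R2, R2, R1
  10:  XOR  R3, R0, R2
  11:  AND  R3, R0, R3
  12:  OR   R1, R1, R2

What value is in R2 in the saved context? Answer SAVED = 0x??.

after  0: R0=0xeb R1=0x91 R2=0x41 R3=0xb7  N=0 Z=0
after  1: R0=0xa2 R1=0x91 R2=0x41 R3=0xb7  N=1 Z=0
after  2: R0=0xa2 R1=0x91 R2=0x41 R3=0x8a  N=1 Z=0
after  3: R0=0xa2 R1=0x91 R2=0x01 R3=0x8a  N=0 Z=0
after  4: R0=0x00 R1=0x91 R2=0x01 R3=0x8a  N=0 Z=1
after  5: R0=0x00 R1=0x91 R2=0x01 R3=0x8a  N=1 Z=0
after  6: R0=0x00 R1=0x91 R2=0x00 R3=0x8a  N=0 Z=1
after  7: R0=0x00 R1=0x00 R2=0x00 R3=0x8a  N=0 Z=1
after  8: R0=0x00 R1=0x00 R2=0x00 R3=0x8a  N=0 Z=1
-- IRQ taken; context saved, return-PC = 9 --

SAVED = 0x00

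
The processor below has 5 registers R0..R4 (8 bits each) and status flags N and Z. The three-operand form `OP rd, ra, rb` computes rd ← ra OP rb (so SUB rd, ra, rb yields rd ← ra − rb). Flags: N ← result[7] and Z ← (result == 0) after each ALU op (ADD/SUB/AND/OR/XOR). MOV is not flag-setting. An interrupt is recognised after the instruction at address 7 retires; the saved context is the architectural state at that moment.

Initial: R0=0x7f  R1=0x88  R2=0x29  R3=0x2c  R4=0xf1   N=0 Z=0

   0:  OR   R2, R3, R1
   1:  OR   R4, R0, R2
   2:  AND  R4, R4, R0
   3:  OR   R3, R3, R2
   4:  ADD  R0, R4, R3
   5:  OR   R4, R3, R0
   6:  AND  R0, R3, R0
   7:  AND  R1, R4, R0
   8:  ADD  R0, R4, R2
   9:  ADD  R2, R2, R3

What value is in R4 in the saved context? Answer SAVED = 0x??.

after  0: R0=0x7f R1=0x88 R2=0xac R3=0x2c R4=0xf1  N=1 Z=0
after  1: R0=0x7f R1=0x88 R2=0xac R3=0x2c R4=0xff  N=1 Z=0
after  2: R0=0x7f R1=0x88 R2=0xac R3=0x2c R4=0x7f  N=0 Z=0
after  3: R0=0x7f R1=0x88 R2=0xac R3=0xac R4=0x7f  N=1 Z=0
after  4: R0=0x2b R1=0x88 R2=0xac R3=0xac R4=0x7f  N=0 Z=0
after  5: R0=0x2b R1=0x88 R2=0xac R3=0xac R4=0xaf  N=1 Z=0
after  6: R0=0x28 R1=0x88 R2=0xac R3=0xac R4=0xaf  N=0 Z=0
after  7: R0=0x28 R1=0x28 R2=0xac R3=0xac R4=0xaf  N=0 Z=0
-- IRQ taken; context saved, return-PC = 8 --

SAVED = 0xaf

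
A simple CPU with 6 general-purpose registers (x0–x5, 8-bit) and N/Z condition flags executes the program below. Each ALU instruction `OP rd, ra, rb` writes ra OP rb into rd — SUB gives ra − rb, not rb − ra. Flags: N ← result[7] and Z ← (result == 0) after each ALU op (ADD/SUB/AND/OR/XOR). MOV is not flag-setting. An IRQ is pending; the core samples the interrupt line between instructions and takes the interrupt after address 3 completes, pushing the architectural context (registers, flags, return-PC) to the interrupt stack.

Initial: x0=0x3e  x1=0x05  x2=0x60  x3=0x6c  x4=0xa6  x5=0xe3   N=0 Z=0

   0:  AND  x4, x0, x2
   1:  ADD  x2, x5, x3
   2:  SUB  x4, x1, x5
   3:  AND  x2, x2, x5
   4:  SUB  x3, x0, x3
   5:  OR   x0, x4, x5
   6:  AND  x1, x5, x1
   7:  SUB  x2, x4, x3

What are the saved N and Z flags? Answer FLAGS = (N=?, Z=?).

FLAGS = (N=0, Z=0)

after  0: x0=0x3e x1=0x05 x2=0x60 x3=0x6c x4=0x20 x5=0xe3  N=0 Z=0
after  1: x0=0x3e x1=0x05 x2=0x4f x3=0x6c x4=0x20 x5=0xe3  N=0 Z=0
after  2: x0=0x3e x1=0x05 x2=0x4f x3=0x6c x4=0x22 x5=0xe3  N=0 Z=0
after  3: x0=0x3e x1=0x05 x2=0x43 x3=0x6c x4=0x22 x5=0xe3  N=0 Z=0
-- IRQ taken; context saved, return-PC = 4 --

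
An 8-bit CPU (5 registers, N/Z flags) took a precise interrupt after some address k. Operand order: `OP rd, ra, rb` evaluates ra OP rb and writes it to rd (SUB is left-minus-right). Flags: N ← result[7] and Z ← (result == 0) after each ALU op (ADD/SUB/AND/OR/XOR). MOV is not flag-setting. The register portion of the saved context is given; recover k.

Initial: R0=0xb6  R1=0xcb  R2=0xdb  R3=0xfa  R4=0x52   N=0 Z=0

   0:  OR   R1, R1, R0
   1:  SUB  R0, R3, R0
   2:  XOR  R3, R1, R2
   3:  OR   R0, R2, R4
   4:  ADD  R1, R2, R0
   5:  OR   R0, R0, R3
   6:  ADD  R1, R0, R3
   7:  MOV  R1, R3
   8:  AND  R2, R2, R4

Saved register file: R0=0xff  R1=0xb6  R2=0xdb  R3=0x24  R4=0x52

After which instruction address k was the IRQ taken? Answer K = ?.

K = 5

after  0: R0=0xb6 R1=0xff R2=0xdb R3=0xfa R4=0x52  N=1 Z=0
after  1: R0=0x44 R1=0xff R2=0xdb R3=0xfa R4=0x52  N=0 Z=0
after  2: R0=0x44 R1=0xff R2=0xdb R3=0x24 R4=0x52  N=0 Z=0
after  3: R0=0xdb R1=0xff R2=0xdb R3=0x24 R4=0x52  N=1 Z=0
after  4: R0=0xdb R1=0xb6 R2=0xdb R3=0x24 R4=0x52  N=1 Z=0
after  5: R0=0xff R1=0xb6 R2=0xdb R3=0x24 R4=0x52  N=1 Z=0
-- IRQ taken; context saved, return-PC = 6 --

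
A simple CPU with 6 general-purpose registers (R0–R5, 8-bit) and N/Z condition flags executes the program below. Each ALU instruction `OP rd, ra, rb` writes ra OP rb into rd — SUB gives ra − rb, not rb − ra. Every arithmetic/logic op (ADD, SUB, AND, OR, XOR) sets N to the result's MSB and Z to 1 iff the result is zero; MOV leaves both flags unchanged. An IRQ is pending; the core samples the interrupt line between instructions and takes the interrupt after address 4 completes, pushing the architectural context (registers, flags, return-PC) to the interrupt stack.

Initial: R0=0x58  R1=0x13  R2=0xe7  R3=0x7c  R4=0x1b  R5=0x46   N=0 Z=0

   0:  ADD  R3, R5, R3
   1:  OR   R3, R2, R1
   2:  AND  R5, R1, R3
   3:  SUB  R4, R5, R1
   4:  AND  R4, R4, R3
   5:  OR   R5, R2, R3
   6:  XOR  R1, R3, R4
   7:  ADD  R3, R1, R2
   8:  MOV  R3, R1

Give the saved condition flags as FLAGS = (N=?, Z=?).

after  0: R0=0x58 R1=0x13 R2=0xe7 R3=0xc2 R4=0x1b R5=0x46  N=1 Z=0
after  1: R0=0x58 R1=0x13 R2=0xe7 R3=0xf7 R4=0x1b R5=0x46  N=1 Z=0
after  2: R0=0x58 R1=0x13 R2=0xe7 R3=0xf7 R4=0x1b R5=0x13  N=0 Z=0
after  3: R0=0x58 R1=0x13 R2=0xe7 R3=0xf7 R4=0x00 R5=0x13  N=0 Z=1
after  4: R0=0x58 R1=0x13 R2=0xe7 R3=0xf7 R4=0x00 R5=0x13  N=0 Z=1
-- IRQ taken; context saved, return-PC = 5 --

FLAGS = (N=0, Z=1)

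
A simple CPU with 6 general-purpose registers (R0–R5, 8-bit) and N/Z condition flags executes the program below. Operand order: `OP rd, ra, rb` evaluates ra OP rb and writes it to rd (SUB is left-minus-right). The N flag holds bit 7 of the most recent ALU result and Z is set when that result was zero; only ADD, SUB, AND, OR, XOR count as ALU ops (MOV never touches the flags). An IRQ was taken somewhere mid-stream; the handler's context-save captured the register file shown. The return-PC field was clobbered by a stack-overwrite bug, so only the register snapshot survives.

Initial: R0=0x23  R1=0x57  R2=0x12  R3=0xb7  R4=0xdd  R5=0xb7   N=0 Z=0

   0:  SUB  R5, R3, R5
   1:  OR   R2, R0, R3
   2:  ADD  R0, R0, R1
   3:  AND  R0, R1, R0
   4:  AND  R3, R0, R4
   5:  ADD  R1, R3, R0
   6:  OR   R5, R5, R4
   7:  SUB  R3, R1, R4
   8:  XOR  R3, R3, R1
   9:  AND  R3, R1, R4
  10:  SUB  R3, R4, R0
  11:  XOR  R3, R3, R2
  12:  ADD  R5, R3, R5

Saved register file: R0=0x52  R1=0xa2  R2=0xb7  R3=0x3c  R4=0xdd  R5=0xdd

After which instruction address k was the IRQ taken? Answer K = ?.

K = 11

after  0: R0=0x23 R1=0x57 R2=0x12 R3=0xb7 R4=0xdd R5=0x00  N=0 Z=1
after  1: R0=0x23 R1=0x57 R2=0xb7 R3=0xb7 R4=0xdd R5=0x00  N=1 Z=0
after  2: R0=0x7a R1=0x57 R2=0xb7 R3=0xb7 R4=0xdd R5=0x00  N=0 Z=0
after  3: R0=0x52 R1=0x57 R2=0xb7 R3=0xb7 R4=0xdd R5=0x00  N=0 Z=0
after  4: R0=0x52 R1=0x57 R2=0xb7 R3=0x50 R4=0xdd R5=0x00  N=0 Z=0
after  5: R0=0x52 R1=0xa2 R2=0xb7 R3=0x50 R4=0xdd R5=0x00  N=1 Z=0
after  6: R0=0x52 R1=0xa2 R2=0xb7 R3=0x50 R4=0xdd R5=0xdd  N=1 Z=0
after  7: R0=0x52 R1=0xa2 R2=0xb7 R3=0xc5 R4=0xdd R5=0xdd  N=1 Z=0
after  8: R0=0x52 R1=0xa2 R2=0xb7 R3=0x67 R4=0xdd R5=0xdd  N=0 Z=0
after  9: R0=0x52 R1=0xa2 R2=0xb7 R3=0x80 R4=0xdd R5=0xdd  N=1 Z=0
after 10: R0=0x52 R1=0xa2 R2=0xb7 R3=0x8b R4=0xdd R5=0xdd  N=1 Z=0
after 11: R0=0x52 R1=0xa2 R2=0xb7 R3=0x3c R4=0xdd R5=0xdd  N=0 Z=0
-- IRQ taken; context saved, return-PC = 12 --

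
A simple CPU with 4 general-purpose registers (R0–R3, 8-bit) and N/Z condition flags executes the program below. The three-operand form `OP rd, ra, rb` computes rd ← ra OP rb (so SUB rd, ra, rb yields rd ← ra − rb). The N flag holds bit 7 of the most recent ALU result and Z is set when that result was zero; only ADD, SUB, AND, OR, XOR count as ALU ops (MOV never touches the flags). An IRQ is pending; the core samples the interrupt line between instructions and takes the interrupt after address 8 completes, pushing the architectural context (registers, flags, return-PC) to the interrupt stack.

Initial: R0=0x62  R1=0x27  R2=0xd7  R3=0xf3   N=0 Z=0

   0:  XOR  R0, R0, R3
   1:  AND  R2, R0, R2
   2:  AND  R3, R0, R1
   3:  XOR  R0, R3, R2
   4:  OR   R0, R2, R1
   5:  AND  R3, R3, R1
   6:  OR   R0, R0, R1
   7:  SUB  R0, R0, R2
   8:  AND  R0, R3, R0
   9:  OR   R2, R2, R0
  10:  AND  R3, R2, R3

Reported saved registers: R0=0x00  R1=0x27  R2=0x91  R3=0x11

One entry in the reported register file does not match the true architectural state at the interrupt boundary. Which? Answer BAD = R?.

BAD = R3

after  0: R0=0x91 R1=0x27 R2=0xd7 R3=0xf3  N=1 Z=0
after  1: R0=0x91 R1=0x27 R2=0x91 R3=0xf3  N=1 Z=0
after  2: R0=0x91 R1=0x27 R2=0x91 R3=0x01  N=0 Z=0
after  3: R0=0x90 R1=0x27 R2=0x91 R3=0x01  N=1 Z=0
after  4: R0=0xb7 R1=0x27 R2=0x91 R3=0x01  N=1 Z=0
after  5: R0=0xb7 R1=0x27 R2=0x91 R3=0x01  N=0 Z=0
after  6: R0=0xb7 R1=0x27 R2=0x91 R3=0x01  N=1 Z=0
after  7: R0=0x26 R1=0x27 R2=0x91 R3=0x01  N=0 Z=0
after  8: R0=0x00 R1=0x27 R2=0x91 R3=0x01  N=0 Z=1
-- IRQ taken; context saved, return-PC = 9 --
mismatch: R3: reported 0x11 vs actual 0x01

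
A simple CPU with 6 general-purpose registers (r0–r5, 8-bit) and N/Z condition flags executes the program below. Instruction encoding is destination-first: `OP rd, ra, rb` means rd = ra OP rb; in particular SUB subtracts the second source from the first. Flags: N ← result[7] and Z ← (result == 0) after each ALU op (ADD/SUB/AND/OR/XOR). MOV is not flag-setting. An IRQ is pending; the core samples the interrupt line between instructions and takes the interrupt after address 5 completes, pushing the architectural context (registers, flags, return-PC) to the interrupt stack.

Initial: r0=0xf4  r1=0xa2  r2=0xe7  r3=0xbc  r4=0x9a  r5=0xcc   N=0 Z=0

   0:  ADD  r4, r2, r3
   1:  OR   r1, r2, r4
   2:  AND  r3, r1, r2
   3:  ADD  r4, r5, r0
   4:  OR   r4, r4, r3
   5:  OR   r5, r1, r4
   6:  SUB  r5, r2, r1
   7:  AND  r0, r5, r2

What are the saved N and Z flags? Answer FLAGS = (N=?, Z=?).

after  0: r0=0xf4 r1=0xa2 r2=0xe7 r3=0xbc r4=0xa3 r5=0xcc  N=1 Z=0
after  1: r0=0xf4 r1=0xe7 r2=0xe7 r3=0xbc r4=0xa3 r5=0xcc  N=1 Z=0
after  2: r0=0xf4 r1=0xe7 r2=0xe7 r3=0xe7 r4=0xa3 r5=0xcc  N=1 Z=0
after  3: r0=0xf4 r1=0xe7 r2=0xe7 r3=0xe7 r4=0xc0 r5=0xcc  N=1 Z=0
after  4: r0=0xf4 r1=0xe7 r2=0xe7 r3=0xe7 r4=0xe7 r5=0xcc  N=1 Z=0
after  5: r0=0xf4 r1=0xe7 r2=0xe7 r3=0xe7 r4=0xe7 r5=0xe7  N=1 Z=0
-- IRQ taken; context saved, return-PC = 6 --

FLAGS = (N=1, Z=0)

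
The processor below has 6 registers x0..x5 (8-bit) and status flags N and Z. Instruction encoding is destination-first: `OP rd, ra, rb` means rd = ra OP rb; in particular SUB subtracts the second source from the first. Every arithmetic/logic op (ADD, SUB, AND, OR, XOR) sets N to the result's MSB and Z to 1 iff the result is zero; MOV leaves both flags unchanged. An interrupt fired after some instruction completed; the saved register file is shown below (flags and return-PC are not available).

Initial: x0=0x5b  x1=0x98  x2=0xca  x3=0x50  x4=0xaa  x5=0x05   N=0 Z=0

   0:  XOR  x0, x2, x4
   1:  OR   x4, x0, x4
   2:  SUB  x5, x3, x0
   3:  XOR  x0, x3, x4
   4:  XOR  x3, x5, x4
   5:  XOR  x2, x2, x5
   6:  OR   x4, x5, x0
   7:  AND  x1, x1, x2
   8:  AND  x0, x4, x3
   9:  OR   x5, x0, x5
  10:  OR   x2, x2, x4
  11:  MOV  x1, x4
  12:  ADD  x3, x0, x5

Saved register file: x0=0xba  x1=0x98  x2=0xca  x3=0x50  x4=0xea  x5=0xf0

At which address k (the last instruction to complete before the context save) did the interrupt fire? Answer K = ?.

after  0: x0=0x60 x1=0x98 x2=0xca x3=0x50 x4=0xaa x5=0x05  N=0 Z=0
after  1: x0=0x60 x1=0x98 x2=0xca x3=0x50 x4=0xea x5=0x05  N=1 Z=0
after  2: x0=0x60 x1=0x98 x2=0xca x3=0x50 x4=0xea x5=0xf0  N=1 Z=0
after  3: x0=0xba x1=0x98 x2=0xca x3=0x50 x4=0xea x5=0xf0  N=1 Z=0
-- IRQ taken; context saved, return-PC = 4 --

K = 3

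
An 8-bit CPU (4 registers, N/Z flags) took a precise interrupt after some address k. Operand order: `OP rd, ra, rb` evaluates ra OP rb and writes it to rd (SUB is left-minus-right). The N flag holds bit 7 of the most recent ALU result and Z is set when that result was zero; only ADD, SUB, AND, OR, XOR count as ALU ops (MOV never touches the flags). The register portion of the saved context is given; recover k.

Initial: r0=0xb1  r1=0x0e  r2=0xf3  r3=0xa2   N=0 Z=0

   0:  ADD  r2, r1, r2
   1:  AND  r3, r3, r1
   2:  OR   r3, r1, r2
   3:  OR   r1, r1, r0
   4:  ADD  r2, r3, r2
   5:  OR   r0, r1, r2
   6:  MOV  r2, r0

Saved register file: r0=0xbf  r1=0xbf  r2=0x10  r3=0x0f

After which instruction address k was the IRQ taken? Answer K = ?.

K = 5

after  0: r0=0xb1 r1=0x0e r2=0x01 r3=0xa2  N=0 Z=0
after  1: r0=0xb1 r1=0x0e r2=0x01 r3=0x02  N=0 Z=0
after  2: r0=0xb1 r1=0x0e r2=0x01 r3=0x0f  N=0 Z=0
after  3: r0=0xb1 r1=0xbf r2=0x01 r3=0x0f  N=1 Z=0
after  4: r0=0xb1 r1=0xbf r2=0x10 r3=0x0f  N=0 Z=0
after  5: r0=0xbf r1=0xbf r2=0x10 r3=0x0f  N=1 Z=0
-- IRQ taken; context saved, return-PC = 6 --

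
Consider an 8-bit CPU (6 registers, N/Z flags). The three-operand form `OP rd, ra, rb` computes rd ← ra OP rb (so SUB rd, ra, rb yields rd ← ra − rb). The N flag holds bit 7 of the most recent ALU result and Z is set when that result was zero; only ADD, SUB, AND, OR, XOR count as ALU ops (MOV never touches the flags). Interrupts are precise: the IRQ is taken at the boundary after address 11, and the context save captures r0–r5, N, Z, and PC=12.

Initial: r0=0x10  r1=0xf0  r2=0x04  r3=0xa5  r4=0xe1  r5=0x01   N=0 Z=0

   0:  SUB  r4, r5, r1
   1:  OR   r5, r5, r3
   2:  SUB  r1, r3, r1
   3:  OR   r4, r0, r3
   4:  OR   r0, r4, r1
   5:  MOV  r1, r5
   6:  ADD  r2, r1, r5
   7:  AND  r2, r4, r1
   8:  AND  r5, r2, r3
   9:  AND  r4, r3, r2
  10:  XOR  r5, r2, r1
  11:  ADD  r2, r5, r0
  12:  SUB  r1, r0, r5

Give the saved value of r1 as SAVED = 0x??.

after  0: r0=0x10 r1=0xf0 r2=0x04 r3=0xa5 r4=0x11 r5=0x01  N=0 Z=0
after  1: r0=0x10 r1=0xf0 r2=0x04 r3=0xa5 r4=0x11 r5=0xa5  N=1 Z=0
after  2: r0=0x10 r1=0xb5 r2=0x04 r3=0xa5 r4=0x11 r5=0xa5  N=1 Z=0
after  3: r0=0x10 r1=0xb5 r2=0x04 r3=0xa5 r4=0xb5 r5=0xa5  N=1 Z=0
after  4: r0=0xb5 r1=0xb5 r2=0x04 r3=0xa5 r4=0xb5 r5=0xa5  N=1 Z=0
after  5: r0=0xb5 r1=0xa5 r2=0x04 r3=0xa5 r4=0xb5 r5=0xa5  N=1 Z=0
after  6: r0=0xb5 r1=0xa5 r2=0x4a r3=0xa5 r4=0xb5 r5=0xa5  N=0 Z=0
after  7: r0=0xb5 r1=0xa5 r2=0xa5 r3=0xa5 r4=0xb5 r5=0xa5  N=1 Z=0
after  8: r0=0xb5 r1=0xa5 r2=0xa5 r3=0xa5 r4=0xb5 r5=0xa5  N=1 Z=0
after  9: r0=0xb5 r1=0xa5 r2=0xa5 r3=0xa5 r4=0xa5 r5=0xa5  N=1 Z=0
after 10: r0=0xb5 r1=0xa5 r2=0xa5 r3=0xa5 r4=0xa5 r5=0x00  N=0 Z=1
after 11: r0=0xb5 r1=0xa5 r2=0xb5 r3=0xa5 r4=0xa5 r5=0x00  N=1 Z=0
-- IRQ taken; context saved, return-PC = 12 --

SAVED = 0xa5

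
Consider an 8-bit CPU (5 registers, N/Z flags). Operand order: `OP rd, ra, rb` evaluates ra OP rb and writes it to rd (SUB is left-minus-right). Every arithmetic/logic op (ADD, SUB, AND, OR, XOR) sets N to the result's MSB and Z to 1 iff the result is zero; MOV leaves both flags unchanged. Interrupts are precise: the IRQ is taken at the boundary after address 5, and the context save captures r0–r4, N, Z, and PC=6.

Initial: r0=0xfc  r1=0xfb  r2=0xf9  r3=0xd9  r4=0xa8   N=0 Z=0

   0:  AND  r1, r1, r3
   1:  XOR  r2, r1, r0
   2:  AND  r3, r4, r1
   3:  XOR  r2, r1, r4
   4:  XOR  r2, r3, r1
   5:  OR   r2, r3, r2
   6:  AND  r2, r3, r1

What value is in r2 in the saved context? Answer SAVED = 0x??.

after  0: r0=0xfc r1=0xd9 r2=0xf9 r3=0xd9 r4=0xa8  N=1 Z=0
after  1: r0=0xfc r1=0xd9 r2=0x25 r3=0xd9 r4=0xa8  N=0 Z=0
after  2: r0=0xfc r1=0xd9 r2=0x25 r3=0x88 r4=0xa8  N=1 Z=0
after  3: r0=0xfc r1=0xd9 r2=0x71 r3=0x88 r4=0xa8  N=0 Z=0
after  4: r0=0xfc r1=0xd9 r2=0x51 r3=0x88 r4=0xa8  N=0 Z=0
after  5: r0=0xfc r1=0xd9 r2=0xd9 r3=0x88 r4=0xa8  N=1 Z=0
-- IRQ taken; context saved, return-PC = 6 --

SAVED = 0xd9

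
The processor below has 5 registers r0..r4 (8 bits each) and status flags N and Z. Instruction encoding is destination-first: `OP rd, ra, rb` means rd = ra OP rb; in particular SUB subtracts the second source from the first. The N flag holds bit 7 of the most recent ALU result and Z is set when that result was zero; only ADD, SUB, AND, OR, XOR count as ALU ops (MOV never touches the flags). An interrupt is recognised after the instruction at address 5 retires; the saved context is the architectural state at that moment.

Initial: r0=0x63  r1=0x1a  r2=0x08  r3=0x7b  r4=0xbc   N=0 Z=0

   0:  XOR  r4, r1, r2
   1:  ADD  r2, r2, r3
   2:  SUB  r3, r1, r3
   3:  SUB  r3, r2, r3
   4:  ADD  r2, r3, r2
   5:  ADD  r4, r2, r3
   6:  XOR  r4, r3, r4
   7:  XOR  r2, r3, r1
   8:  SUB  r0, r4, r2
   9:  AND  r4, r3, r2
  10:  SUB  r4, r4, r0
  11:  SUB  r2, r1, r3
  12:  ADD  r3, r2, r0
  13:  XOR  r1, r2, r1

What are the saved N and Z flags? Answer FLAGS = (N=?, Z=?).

FLAGS = (N=0, Z=0)

after  0: r0=0x63 r1=0x1a r2=0x08 r3=0x7b r4=0x12  N=0 Z=0
after  1: r0=0x63 r1=0x1a r2=0x83 r3=0x7b r4=0x12  N=1 Z=0
after  2: r0=0x63 r1=0x1a r2=0x83 r3=0x9f r4=0x12  N=1 Z=0
after  3: r0=0x63 r1=0x1a r2=0x83 r3=0xe4 r4=0x12  N=1 Z=0
after  4: r0=0x63 r1=0x1a r2=0x67 r3=0xe4 r4=0x12  N=0 Z=0
after  5: r0=0x63 r1=0x1a r2=0x67 r3=0xe4 r4=0x4b  N=0 Z=0
-- IRQ taken; context saved, return-PC = 6 --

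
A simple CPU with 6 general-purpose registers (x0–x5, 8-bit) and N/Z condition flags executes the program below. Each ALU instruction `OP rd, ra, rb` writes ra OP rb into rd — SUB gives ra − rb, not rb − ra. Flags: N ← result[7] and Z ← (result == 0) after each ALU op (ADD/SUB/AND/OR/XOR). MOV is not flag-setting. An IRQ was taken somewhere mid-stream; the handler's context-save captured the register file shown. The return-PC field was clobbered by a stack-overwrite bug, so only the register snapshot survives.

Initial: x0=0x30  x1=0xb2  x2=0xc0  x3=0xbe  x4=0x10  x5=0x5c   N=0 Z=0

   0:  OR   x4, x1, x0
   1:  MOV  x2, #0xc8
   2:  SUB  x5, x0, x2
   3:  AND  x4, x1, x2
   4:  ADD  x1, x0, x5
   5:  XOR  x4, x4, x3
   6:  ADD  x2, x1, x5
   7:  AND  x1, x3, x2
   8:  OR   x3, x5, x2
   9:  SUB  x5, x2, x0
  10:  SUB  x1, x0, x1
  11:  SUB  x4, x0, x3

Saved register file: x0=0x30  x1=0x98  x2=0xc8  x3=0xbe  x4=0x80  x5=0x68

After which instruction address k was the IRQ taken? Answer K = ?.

K = 4

after  0: x0=0x30 x1=0xb2 x2=0xc0 x3=0xbe x4=0xb2 x5=0x5c  N=1 Z=0
after  1: x0=0x30 x1=0xb2 x2=0xc8 x3=0xbe x4=0xb2 x5=0x5c  N=1 Z=0
after  2: x0=0x30 x1=0xb2 x2=0xc8 x3=0xbe x4=0xb2 x5=0x68  N=0 Z=0
after  3: x0=0x30 x1=0xb2 x2=0xc8 x3=0xbe x4=0x80 x5=0x68  N=1 Z=0
after  4: x0=0x30 x1=0x98 x2=0xc8 x3=0xbe x4=0x80 x5=0x68  N=1 Z=0
-- IRQ taken; context saved, return-PC = 5 --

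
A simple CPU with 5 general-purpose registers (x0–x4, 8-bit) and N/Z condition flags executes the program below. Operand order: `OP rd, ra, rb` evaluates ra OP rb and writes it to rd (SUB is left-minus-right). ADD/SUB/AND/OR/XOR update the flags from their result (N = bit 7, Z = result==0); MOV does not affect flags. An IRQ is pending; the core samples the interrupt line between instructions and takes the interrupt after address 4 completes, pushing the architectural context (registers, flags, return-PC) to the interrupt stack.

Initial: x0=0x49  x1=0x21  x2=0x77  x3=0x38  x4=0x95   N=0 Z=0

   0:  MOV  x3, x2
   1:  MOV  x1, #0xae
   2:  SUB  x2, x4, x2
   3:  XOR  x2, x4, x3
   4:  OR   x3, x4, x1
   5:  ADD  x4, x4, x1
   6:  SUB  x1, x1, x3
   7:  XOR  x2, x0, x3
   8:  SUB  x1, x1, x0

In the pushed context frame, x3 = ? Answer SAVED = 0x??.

after  0: x0=0x49 x1=0x21 x2=0x77 x3=0x77 x4=0x95  N=0 Z=0
after  1: x0=0x49 x1=0xae x2=0x77 x3=0x77 x4=0x95  N=0 Z=0
after  2: x0=0x49 x1=0xae x2=0x1e x3=0x77 x4=0x95  N=0 Z=0
after  3: x0=0x49 x1=0xae x2=0xe2 x3=0x77 x4=0x95  N=1 Z=0
after  4: x0=0x49 x1=0xae x2=0xe2 x3=0xbf x4=0x95  N=1 Z=0
-- IRQ taken; context saved, return-PC = 5 --

SAVED = 0xbf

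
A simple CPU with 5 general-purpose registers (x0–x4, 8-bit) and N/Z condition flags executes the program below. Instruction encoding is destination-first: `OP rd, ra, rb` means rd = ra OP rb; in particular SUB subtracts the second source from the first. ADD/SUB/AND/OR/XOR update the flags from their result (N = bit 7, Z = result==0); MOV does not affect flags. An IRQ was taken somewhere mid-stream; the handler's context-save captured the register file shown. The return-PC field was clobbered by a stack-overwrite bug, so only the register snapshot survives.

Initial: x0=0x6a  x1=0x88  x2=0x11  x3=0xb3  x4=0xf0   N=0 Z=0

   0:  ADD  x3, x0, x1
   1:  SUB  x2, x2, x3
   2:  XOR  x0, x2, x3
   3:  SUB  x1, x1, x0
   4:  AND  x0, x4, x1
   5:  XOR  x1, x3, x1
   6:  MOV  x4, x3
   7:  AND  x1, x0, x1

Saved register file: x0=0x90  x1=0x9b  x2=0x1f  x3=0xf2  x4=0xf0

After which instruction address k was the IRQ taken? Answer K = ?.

after  0: x0=0x6a x1=0x88 x2=0x11 x3=0xf2 x4=0xf0  N=1 Z=0
after  1: x0=0x6a x1=0x88 x2=0x1f x3=0xf2 x4=0xf0  N=0 Z=0
after  2: x0=0xed x1=0x88 x2=0x1f x3=0xf2 x4=0xf0  N=1 Z=0
after  3: x0=0xed x1=0x9b x2=0x1f x3=0xf2 x4=0xf0  N=1 Z=0
after  4: x0=0x90 x1=0x9b x2=0x1f x3=0xf2 x4=0xf0  N=1 Z=0
-- IRQ taken; context saved, return-PC = 5 --

K = 4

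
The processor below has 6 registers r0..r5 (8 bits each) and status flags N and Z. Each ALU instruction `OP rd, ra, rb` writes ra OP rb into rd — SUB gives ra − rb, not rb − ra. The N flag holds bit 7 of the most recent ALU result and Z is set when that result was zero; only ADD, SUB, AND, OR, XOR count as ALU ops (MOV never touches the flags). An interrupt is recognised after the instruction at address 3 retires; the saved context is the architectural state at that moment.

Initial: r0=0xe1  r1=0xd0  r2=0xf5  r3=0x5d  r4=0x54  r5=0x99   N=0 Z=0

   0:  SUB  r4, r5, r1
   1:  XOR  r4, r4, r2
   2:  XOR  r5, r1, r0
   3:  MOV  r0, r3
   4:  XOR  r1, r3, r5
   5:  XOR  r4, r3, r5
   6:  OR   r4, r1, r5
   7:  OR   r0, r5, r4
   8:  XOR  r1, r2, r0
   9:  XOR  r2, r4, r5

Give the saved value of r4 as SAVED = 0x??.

after  0: r0=0xe1 r1=0xd0 r2=0xf5 r3=0x5d r4=0xc9 r5=0x99  N=1 Z=0
after  1: r0=0xe1 r1=0xd0 r2=0xf5 r3=0x5d r4=0x3c r5=0x99  N=0 Z=0
after  2: r0=0xe1 r1=0xd0 r2=0xf5 r3=0x5d r4=0x3c r5=0x31  N=0 Z=0
after  3: r0=0x5d r1=0xd0 r2=0xf5 r3=0x5d r4=0x3c r5=0x31  N=0 Z=0
-- IRQ taken; context saved, return-PC = 4 --

SAVED = 0x3c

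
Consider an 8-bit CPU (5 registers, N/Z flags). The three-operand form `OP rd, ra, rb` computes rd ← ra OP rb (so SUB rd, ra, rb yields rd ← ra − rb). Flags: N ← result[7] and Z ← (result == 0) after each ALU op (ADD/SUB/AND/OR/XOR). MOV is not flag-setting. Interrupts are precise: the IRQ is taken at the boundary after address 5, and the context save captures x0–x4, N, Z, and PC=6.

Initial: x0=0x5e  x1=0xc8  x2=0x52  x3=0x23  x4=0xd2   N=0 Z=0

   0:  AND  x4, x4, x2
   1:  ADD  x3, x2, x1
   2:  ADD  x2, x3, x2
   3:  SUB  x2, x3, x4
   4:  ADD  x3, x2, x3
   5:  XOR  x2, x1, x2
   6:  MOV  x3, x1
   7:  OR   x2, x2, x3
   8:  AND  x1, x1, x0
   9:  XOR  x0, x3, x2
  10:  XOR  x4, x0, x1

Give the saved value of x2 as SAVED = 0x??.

after  0: x0=0x5e x1=0xc8 x2=0x52 x3=0x23 x4=0x52  N=0 Z=0
after  1: x0=0x5e x1=0xc8 x2=0x52 x3=0x1a x4=0x52  N=0 Z=0
after  2: x0=0x5e x1=0xc8 x2=0x6c x3=0x1a x4=0x52  N=0 Z=0
after  3: x0=0x5e x1=0xc8 x2=0xc8 x3=0x1a x4=0x52  N=1 Z=0
after  4: x0=0x5e x1=0xc8 x2=0xc8 x3=0xe2 x4=0x52  N=1 Z=0
after  5: x0=0x5e x1=0xc8 x2=0x00 x3=0xe2 x4=0x52  N=0 Z=1
-- IRQ taken; context saved, return-PC = 6 --

SAVED = 0x00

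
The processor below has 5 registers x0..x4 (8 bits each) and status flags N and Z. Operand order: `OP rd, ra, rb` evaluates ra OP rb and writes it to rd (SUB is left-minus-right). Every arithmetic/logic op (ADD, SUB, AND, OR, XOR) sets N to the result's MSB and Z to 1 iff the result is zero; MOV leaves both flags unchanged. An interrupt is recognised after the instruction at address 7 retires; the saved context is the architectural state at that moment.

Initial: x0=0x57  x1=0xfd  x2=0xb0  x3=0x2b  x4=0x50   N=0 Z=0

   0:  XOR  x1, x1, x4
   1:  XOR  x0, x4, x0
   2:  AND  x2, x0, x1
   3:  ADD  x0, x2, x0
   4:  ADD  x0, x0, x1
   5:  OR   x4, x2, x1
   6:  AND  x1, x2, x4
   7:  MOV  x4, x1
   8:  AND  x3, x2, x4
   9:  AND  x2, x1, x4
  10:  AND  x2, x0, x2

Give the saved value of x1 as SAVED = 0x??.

after  0: x0=0x57 x1=0xad x2=0xb0 x3=0x2b x4=0x50  N=1 Z=0
after  1: x0=0x07 x1=0xad x2=0xb0 x3=0x2b x4=0x50  N=0 Z=0
after  2: x0=0x07 x1=0xad x2=0x05 x3=0x2b x4=0x50  N=0 Z=0
after  3: x0=0x0c x1=0xad x2=0x05 x3=0x2b x4=0x50  N=0 Z=0
after  4: x0=0xb9 x1=0xad x2=0x05 x3=0x2b x4=0x50  N=1 Z=0
after  5: x0=0xb9 x1=0xad x2=0x05 x3=0x2b x4=0xad  N=1 Z=0
after  6: x0=0xb9 x1=0x05 x2=0x05 x3=0x2b x4=0xad  N=0 Z=0
after  7: x0=0xb9 x1=0x05 x2=0x05 x3=0x2b x4=0x05  N=0 Z=0
-- IRQ taken; context saved, return-PC = 8 --

SAVED = 0x05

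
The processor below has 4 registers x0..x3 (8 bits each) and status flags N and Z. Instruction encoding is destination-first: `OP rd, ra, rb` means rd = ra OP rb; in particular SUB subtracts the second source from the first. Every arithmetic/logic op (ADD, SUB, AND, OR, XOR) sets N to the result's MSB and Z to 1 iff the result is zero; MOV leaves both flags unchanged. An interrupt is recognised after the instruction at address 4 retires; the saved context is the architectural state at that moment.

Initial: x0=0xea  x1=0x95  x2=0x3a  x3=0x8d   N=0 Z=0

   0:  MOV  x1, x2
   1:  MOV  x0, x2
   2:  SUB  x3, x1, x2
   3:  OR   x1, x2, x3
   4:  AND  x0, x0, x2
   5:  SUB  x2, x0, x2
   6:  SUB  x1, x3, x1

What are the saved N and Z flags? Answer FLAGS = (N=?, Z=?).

after  0: x0=0xea x1=0x3a x2=0x3a x3=0x8d  N=0 Z=0
after  1: x0=0x3a x1=0x3a x2=0x3a x3=0x8d  N=0 Z=0
after  2: x0=0x3a x1=0x3a x2=0x3a x3=0x00  N=0 Z=1
after  3: x0=0x3a x1=0x3a x2=0x3a x3=0x00  N=0 Z=0
after  4: x0=0x3a x1=0x3a x2=0x3a x3=0x00  N=0 Z=0
-- IRQ taken; context saved, return-PC = 5 --

FLAGS = (N=0, Z=0)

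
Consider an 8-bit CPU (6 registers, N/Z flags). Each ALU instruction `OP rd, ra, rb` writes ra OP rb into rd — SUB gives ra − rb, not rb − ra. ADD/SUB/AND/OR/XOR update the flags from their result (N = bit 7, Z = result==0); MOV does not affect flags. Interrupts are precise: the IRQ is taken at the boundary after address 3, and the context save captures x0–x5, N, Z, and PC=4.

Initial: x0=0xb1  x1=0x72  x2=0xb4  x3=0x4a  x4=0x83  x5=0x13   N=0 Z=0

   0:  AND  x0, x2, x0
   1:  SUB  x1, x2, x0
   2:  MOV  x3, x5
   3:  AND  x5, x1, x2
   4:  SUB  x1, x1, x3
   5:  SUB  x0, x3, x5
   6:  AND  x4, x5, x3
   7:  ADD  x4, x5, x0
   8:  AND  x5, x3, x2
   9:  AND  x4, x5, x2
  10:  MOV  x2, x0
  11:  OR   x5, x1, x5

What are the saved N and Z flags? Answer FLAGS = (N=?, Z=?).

after  0: x0=0xb0 x1=0x72 x2=0xb4 x3=0x4a x4=0x83 x5=0x13  N=1 Z=0
after  1: x0=0xb0 x1=0x04 x2=0xb4 x3=0x4a x4=0x83 x5=0x13  N=0 Z=0
after  2: x0=0xb0 x1=0x04 x2=0xb4 x3=0x13 x4=0x83 x5=0x13  N=0 Z=0
after  3: x0=0xb0 x1=0x04 x2=0xb4 x3=0x13 x4=0x83 x5=0x04  N=0 Z=0
-- IRQ taken; context saved, return-PC = 4 --

FLAGS = (N=0, Z=0)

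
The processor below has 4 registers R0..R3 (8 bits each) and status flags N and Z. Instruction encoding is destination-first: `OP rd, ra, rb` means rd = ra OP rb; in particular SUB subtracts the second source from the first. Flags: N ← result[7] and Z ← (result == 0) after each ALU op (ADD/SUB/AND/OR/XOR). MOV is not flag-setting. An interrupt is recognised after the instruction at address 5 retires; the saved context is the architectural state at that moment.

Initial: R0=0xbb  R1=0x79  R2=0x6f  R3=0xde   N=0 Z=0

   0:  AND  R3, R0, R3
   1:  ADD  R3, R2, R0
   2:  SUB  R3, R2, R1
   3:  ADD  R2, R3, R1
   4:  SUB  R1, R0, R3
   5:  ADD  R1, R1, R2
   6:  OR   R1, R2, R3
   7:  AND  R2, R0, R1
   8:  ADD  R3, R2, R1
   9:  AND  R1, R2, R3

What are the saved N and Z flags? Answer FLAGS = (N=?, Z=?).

after  0: R0=0xbb R1=0x79 R2=0x6f R3=0x9a  N=1 Z=0
after  1: R0=0xbb R1=0x79 R2=0x6f R3=0x2a  N=0 Z=0
after  2: R0=0xbb R1=0x79 R2=0x6f R3=0xf6  N=1 Z=0
after  3: R0=0xbb R1=0x79 R2=0x6f R3=0xf6  N=0 Z=0
after  4: R0=0xbb R1=0xc5 R2=0x6f R3=0xf6  N=1 Z=0
after  5: R0=0xbb R1=0x34 R2=0x6f R3=0xf6  N=0 Z=0
-- IRQ taken; context saved, return-PC = 6 --

FLAGS = (N=0, Z=0)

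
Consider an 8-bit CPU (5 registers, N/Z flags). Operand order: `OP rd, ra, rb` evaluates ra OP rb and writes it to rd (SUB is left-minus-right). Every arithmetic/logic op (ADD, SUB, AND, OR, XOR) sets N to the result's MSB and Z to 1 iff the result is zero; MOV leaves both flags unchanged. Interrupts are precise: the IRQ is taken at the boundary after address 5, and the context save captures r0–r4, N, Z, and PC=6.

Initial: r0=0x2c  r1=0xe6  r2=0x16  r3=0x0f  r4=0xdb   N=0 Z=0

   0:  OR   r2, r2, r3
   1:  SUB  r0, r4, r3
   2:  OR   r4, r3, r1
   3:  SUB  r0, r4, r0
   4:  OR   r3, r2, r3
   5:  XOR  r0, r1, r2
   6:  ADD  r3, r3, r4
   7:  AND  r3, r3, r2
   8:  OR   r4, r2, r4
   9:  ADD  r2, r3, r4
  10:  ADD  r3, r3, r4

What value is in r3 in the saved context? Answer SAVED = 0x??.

SAVED = 0x1f

after  0: r0=0x2c r1=0xe6 r2=0x1f r3=0x0f r4=0xdb  N=0 Z=0
after  1: r0=0xcc r1=0xe6 r2=0x1f r3=0x0f r4=0xdb  N=1 Z=0
after  2: r0=0xcc r1=0xe6 r2=0x1f r3=0x0f r4=0xef  N=1 Z=0
after  3: r0=0x23 r1=0xe6 r2=0x1f r3=0x0f r4=0xef  N=0 Z=0
after  4: r0=0x23 r1=0xe6 r2=0x1f r3=0x1f r4=0xef  N=0 Z=0
after  5: r0=0xf9 r1=0xe6 r2=0x1f r3=0x1f r4=0xef  N=1 Z=0
-- IRQ taken; context saved, return-PC = 6 --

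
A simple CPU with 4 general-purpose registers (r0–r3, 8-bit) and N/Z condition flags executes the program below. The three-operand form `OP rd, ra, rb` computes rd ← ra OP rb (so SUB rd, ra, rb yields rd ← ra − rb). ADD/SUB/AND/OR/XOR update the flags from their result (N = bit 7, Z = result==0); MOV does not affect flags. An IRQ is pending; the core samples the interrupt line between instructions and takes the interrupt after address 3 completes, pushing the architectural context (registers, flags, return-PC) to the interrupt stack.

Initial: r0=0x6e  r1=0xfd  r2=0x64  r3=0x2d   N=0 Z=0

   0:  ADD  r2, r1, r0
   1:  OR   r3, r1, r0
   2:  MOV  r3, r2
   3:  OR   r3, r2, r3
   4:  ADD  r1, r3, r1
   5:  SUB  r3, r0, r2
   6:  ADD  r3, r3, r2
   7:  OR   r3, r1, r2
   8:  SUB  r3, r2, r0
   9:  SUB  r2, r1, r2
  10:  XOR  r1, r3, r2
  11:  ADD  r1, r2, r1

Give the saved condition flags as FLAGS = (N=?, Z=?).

FLAGS = (N=0, Z=0)

after  0: r0=0x6e r1=0xfd r2=0x6b r3=0x2d  N=0 Z=0
after  1: r0=0x6e r1=0xfd r2=0x6b r3=0xff  N=1 Z=0
after  2: r0=0x6e r1=0xfd r2=0x6b r3=0x6b  N=1 Z=0
after  3: r0=0x6e r1=0xfd r2=0x6b r3=0x6b  N=0 Z=0
-- IRQ taken; context saved, return-PC = 4 --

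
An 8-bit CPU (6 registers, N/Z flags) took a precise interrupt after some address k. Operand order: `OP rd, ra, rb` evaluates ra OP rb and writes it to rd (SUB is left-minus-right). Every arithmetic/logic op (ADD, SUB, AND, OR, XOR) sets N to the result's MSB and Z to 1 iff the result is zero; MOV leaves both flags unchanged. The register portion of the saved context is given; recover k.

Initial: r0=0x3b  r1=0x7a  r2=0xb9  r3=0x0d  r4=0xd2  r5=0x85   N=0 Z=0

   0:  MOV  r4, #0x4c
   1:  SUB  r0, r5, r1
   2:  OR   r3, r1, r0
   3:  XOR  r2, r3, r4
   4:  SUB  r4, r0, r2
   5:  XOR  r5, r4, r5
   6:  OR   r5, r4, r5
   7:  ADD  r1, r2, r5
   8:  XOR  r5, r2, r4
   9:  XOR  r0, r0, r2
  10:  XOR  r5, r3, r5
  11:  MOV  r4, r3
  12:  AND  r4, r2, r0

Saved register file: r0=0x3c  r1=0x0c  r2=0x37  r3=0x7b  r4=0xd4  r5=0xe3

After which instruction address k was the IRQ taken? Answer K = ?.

after  0: r0=0x3b r1=0x7a r2=0xb9 r3=0x0d r4=0x4c r5=0x85  N=0 Z=0
after  1: r0=0x0b r1=0x7a r2=0xb9 r3=0x0d r4=0x4c r5=0x85  N=0 Z=0
after  2: r0=0x0b r1=0x7a r2=0xb9 r3=0x7b r4=0x4c r5=0x85  N=0 Z=0
after  3: r0=0x0b r1=0x7a r2=0x37 r3=0x7b r4=0x4c r5=0x85  N=0 Z=0
after  4: r0=0x0b r1=0x7a r2=0x37 r3=0x7b r4=0xd4 r5=0x85  N=1 Z=0
after  5: r0=0x0b r1=0x7a r2=0x37 r3=0x7b r4=0xd4 r5=0x51  N=0 Z=0
after  6: r0=0x0b r1=0x7a r2=0x37 r3=0x7b r4=0xd4 r5=0xd5  N=1 Z=0
after  7: r0=0x0b r1=0x0c r2=0x37 r3=0x7b r4=0xd4 r5=0xd5  N=0 Z=0
after  8: r0=0x0b r1=0x0c r2=0x37 r3=0x7b r4=0xd4 r5=0xe3  N=1 Z=0
after  9: r0=0x3c r1=0x0c r2=0x37 r3=0x7b r4=0xd4 r5=0xe3  N=0 Z=0
-- IRQ taken; context saved, return-PC = 10 --

K = 9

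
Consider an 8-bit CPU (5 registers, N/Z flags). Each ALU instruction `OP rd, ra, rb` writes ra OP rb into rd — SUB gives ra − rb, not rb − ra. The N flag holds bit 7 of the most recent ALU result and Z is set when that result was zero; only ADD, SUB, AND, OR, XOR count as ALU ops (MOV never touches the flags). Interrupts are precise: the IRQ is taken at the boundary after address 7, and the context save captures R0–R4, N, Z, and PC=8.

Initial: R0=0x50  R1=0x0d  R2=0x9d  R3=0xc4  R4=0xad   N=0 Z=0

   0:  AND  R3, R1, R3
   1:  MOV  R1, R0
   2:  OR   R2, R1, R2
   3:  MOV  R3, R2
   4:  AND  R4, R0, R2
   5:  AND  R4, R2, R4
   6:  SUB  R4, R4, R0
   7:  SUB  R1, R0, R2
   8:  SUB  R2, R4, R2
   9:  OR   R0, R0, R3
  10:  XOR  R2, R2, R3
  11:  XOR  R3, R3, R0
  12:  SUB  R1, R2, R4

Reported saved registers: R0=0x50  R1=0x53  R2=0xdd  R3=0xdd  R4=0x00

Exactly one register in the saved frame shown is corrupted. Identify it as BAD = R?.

after  0: R0=0x50 R1=0x0d R2=0x9d R3=0x04 R4=0xad  N=0 Z=0
after  1: R0=0x50 R1=0x50 R2=0x9d R3=0x04 R4=0xad  N=0 Z=0
after  2: R0=0x50 R1=0x50 R2=0xdd R3=0x04 R4=0xad  N=1 Z=0
after  3: R0=0x50 R1=0x50 R2=0xdd R3=0xdd R4=0xad  N=1 Z=0
after  4: R0=0x50 R1=0x50 R2=0xdd R3=0xdd R4=0x50  N=0 Z=0
after  5: R0=0x50 R1=0x50 R2=0xdd R3=0xdd R4=0x50  N=0 Z=0
after  6: R0=0x50 R1=0x50 R2=0xdd R3=0xdd R4=0x00  N=0 Z=1
after  7: R0=0x50 R1=0x73 R2=0xdd R3=0xdd R4=0x00  N=0 Z=0
-- IRQ taken; context saved, return-PC = 8 --
mismatch: R1: reported 0x53 vs actual 0x73

BAD = R1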